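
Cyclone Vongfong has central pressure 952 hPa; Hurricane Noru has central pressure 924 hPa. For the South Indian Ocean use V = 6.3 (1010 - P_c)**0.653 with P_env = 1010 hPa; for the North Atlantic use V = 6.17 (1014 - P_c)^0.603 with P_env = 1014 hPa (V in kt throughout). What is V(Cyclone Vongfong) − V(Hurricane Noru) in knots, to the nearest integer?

-4 kt

Cyclone Vongfong: ΔP = 58; V ≈ 6.3 × 58^0.653 ≈ 89.30 kt.
Hurricane Noru: ΔP = 90; V ≈ 6.17 × 90^0.603 ≈ 93.05 kt.
Difference ≈ 89.30 − 93.05 = -3.75 → -4 kt.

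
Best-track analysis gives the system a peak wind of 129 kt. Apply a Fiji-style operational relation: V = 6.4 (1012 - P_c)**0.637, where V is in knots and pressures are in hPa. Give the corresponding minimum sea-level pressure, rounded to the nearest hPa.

900 hPa

ΔP = (V / 6.4)^(1/0.637) = (129/6.4)^1.570.
129/6.4 = 20.156; 20.156^1.570 ≈ 111.62 hPa.
P_c = 1012 − 111.62 = 900.38 ≈ 900 hPa.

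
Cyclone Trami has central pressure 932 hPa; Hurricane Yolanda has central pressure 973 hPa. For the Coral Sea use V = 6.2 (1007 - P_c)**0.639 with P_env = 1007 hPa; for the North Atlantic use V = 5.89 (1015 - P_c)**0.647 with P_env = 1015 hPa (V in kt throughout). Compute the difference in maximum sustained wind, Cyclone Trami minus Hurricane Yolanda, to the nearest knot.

Cyclone Trami: ΔP = 75; V ≈ 6.2 × 75^0.639 ≈ 97.85 kt.
Hurricane Yolanda: ΔP = 42; V ≈ 5.89 × 42^0.647 ≈ 66.12 kt.
Difference ≈ 97.85 − 66.12 = 31.73 → 32 kt.

32 kt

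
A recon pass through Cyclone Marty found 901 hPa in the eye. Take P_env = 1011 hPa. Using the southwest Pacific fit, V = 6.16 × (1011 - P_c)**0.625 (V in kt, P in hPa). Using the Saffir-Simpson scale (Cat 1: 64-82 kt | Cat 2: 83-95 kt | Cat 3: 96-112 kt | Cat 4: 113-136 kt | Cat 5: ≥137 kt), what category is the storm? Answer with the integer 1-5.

4

ΔP = 1011 − 901 = 110 hPa.
V ≈ 6.16 × 110^0.625 = 6.16 × 18.87 ≈ 116 kt.
116 kt falls in the Category 4 band.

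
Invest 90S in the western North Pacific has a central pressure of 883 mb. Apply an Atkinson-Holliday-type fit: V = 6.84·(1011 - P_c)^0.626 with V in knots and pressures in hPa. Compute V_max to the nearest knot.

143 kt

ΔP = 1011 − 883 = 128 mb.
128^0.626 ≈ 20.850.
V ≈ 6.84 × 20.850 ≈ 142.6 kt.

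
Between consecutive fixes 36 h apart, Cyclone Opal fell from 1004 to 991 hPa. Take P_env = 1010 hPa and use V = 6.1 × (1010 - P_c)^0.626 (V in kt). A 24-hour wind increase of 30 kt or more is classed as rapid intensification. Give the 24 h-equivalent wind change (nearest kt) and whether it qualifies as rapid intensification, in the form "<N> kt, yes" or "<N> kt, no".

13 kt, no

V₁: ΔP = 6, V ≈ 6.1 × 6^0.626 ≈ 18.73 kt.
V₂: ΔP = 19, V ≈ 6.1 × 19^0.626 ≈ 38.53 kt.
ΔV over 36 h = 19.80 kt → 24 h equivalent = 19.80 × 24/36 ≈ 13.20 kt.
13 kt < 30 kt ⇒ not rapid intensification.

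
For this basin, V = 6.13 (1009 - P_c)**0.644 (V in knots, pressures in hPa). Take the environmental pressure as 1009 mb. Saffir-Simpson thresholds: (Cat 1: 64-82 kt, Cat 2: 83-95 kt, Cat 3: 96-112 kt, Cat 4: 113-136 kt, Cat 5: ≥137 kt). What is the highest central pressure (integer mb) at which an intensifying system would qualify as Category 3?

Category 3 begins at V = 96 kt.
Required ΔP = (96/6.13)^(1/0.644) = 15.661^1.553 ≈ 71.66 mb.
P_c ≤ 1009 − 71.66 = 937.34, so the highest integer P_c is 937 mb.

937 mb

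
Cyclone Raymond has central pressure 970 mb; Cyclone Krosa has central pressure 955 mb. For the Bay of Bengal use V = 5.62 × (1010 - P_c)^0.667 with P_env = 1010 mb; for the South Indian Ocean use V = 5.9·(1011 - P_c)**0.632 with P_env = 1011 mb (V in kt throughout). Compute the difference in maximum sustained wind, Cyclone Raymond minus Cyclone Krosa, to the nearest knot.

-9 kt

Cyclone Raymond: ΔP = 40; V ≈ 5.62 × 40^0.667 ≈ 65.81 kt.
Cyclone Krosa: ΔP = 56; V ≈ 5.9 × 56^0.632 ≈ 75.11 kt.
Difference ≈ 65.81 − 75.11 = -9.30 → -9 kt.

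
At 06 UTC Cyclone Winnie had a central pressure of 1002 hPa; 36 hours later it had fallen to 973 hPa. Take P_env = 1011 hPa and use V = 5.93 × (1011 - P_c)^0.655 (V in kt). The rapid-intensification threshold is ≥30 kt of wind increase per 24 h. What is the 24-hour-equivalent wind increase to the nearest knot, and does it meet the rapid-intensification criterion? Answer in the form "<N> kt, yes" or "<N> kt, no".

V₁: ΔP = 9, V ≈ 5.93 × 9^0.655 ≈ 25.01 kt.
V₂: ΔP = 38, V ≈ 5.93 × 38^0.655 ≈ 64.24 kt.
ΔV over 36 h = 39.23 kt → 24 h equivalent = 39.23 × 24/36 ≈ 26.15 kt.
26 kt < 30 kt ⇒ not rapid intensification.

26 kt, no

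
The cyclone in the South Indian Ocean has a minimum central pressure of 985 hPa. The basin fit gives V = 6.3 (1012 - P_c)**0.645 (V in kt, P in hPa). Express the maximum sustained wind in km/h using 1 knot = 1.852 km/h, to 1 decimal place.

97.8 km/h

ΔP = 1012 − 985 = 27 hPa.
V ≈ 6.3 × 27^0.645 = 6.3 × 8.380 ≈ 52.792 kt.
52.792 × 1.852 ≈ 97.77 km/h → 97.8 km/h.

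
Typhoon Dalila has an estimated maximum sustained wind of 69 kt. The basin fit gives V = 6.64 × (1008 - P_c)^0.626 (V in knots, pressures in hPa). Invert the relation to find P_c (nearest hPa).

966 hPa

ΔP = (V / 6.64)^(1/0.626) = (69/6.64)^1.597.
69/6.64 = 10.392; 10.392^1.597 ≈ 42.08 hPa.
P_c = 1008 − 42.08 = 965.92 ≈ 966 hPa.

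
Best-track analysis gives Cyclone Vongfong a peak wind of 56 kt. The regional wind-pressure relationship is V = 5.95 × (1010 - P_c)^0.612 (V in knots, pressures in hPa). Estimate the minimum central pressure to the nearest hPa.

971 hPa

ΔP = (V / 5.95)^(1/0.612) = (56/5.95)^1.634.
56/5.95 = 9.412; 9.412^1.634 ≈ 38.99 hPa.
P_c = 1010 − 38.99 = 971.01 ≈ 971 hPa.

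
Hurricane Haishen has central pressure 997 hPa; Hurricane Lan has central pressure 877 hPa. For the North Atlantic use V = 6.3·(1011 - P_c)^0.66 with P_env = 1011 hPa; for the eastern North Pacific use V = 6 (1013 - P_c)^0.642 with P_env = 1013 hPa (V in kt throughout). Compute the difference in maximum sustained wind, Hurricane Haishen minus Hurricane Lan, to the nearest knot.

Hurricane Haishen: ΔP = 14; V ≈ 6.3 × 14^0.66 ≈ 35.96 kt.
Hurricane Lan: ΔP = 136; V ≈ 6 × 136^0.642 ≈ 140.57 kt.
Difference ≈ 35.96 − 140.57 = -104.61 → -105 kt.

-105 kt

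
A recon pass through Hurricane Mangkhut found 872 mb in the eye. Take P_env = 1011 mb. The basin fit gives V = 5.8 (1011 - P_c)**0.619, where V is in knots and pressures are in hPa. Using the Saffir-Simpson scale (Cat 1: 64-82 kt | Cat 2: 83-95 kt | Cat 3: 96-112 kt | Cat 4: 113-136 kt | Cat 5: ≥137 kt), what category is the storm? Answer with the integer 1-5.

4

ΔP = 1011 − 872 = 139 mb.
V ≈ 5.8 × 139^0.619 = 5.8 × 21.21 ≈ 123 kt.
123 kt falls in the Category 4 band.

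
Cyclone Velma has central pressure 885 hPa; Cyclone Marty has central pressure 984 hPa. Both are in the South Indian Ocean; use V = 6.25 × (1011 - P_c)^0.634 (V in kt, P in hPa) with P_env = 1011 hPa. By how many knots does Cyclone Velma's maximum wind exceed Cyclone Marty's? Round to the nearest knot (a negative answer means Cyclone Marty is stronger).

84 kt

Cyclone Velma: ΔP = 126; V ≈ 6.25 × 126^0.634 ≈ 134.13 kt.
Cyclone Marty: ΔP = 27; V ≈ 6.25 × 27^0.634 ≈ 50.51 kt.
Difference ≈ 134.13 − 50.51 = 83.62 → 84 kt.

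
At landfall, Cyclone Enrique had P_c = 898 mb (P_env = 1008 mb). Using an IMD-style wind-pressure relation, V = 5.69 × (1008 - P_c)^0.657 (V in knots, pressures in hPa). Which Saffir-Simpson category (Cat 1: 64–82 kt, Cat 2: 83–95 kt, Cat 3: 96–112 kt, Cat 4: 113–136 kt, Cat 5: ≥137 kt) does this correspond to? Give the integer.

4

ΔP = 1008 − 898 = 110 mb.
V ≈ 5.69 × 110^0.657 = 5.69 × 21.94 ≈ 125 kt.
125 kt falls in the Category 4 band.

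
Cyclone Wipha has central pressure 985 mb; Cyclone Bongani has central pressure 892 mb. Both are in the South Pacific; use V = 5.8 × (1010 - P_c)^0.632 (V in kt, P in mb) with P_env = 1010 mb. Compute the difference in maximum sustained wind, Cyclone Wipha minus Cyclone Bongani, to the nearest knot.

-74 kt

Cyclone Wipha: ΔP = 25; V ≈ 5.8 × 25^0.632 ≈ 44.35 kt.
Cyclone Bongani: ΔP = 118; V ≈ 5.8 × 118^0.632 ≈ 118.27 kt.
Difference ≈ 44.35 − 118.27 = -73.92 → -74 kt.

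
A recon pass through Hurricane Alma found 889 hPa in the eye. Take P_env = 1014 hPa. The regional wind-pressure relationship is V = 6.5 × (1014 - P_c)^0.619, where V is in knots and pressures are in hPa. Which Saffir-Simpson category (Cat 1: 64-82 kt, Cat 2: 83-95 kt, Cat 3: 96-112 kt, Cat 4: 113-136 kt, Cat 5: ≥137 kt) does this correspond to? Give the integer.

4

ΔP = 1014 − 889 = 125 hPa.
V ≈ 6.5 × 125^0.619 = 6.5 × 19.86 ≈ 129 kt.
129 kt falls in the Category 4 band.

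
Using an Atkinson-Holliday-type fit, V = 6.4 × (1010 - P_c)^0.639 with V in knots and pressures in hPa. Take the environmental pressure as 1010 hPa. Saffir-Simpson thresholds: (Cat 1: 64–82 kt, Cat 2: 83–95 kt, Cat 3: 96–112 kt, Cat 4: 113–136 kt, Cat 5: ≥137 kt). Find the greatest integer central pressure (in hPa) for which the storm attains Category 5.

Category 5 begins at V = 137 kt.
Required ΔP = (137/6.4)^(1/0.639) = 21.406^1.565 ≈ 120.84 hPa.
P_c ≤ 1010 − 120.84 = 889.16, so the highest integer P_c is 889 hPa.

889 hPa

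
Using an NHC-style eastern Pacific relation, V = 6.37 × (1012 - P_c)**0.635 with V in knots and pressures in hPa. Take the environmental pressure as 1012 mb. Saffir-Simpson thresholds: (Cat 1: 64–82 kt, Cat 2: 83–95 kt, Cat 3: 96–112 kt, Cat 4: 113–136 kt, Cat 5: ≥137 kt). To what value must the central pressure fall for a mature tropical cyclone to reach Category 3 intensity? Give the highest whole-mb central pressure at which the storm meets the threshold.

Category 3 begins at V = 96 kt.
Required ΔP = (96/6.37)^(1/0.635) = 15.071^1.575 ≈ 71.67 mb.
P_c ≤ 1012 − 71.67 = 940.33, so the highest integer P_c is 940 mb.

940 mb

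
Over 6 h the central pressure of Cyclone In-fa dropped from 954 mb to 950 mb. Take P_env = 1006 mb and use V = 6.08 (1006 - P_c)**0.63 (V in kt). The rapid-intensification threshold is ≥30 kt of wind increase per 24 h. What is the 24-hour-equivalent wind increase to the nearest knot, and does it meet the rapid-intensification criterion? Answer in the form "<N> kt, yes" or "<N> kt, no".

V₁: ΔP = 52, V ≈ 6.08 × 52^0.63 ≈ 73.28 kt.
V₂: ΔP = 56, V ≈ 6.08 × 56^0.63 ≈ 76.78 kt.
ΔV over 6 h = 3.50 kt → 24 h equivalent = 3.50 × 24/6 ≈ 14.00 kt.
14 kt < 30 kt ⇒ not rapid intensification.

14 kt, no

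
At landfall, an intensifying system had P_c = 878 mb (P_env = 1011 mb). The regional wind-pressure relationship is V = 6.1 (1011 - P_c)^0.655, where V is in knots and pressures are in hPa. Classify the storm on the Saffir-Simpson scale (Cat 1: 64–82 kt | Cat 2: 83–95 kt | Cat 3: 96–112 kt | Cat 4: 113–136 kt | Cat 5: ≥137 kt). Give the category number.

ΔP = 1011 − 878 = 133 mb.
V ≈ 6.1 × 133^0.655 = 6.1 × 24.61 ≈ 150 kt.
150 kt falls in the Category 5 band.

5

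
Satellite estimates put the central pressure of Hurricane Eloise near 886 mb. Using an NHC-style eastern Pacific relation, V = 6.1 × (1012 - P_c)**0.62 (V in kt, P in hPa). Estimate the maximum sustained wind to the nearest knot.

122 kt

ΔP = 1012 − 886 = 126 mb.
126^0.62 ≈ 20.055.
V ≈ 6.1 × 20.055 ≈ 122.3 kt.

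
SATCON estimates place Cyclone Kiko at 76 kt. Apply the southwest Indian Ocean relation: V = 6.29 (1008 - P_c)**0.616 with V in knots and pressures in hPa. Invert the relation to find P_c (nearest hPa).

ΔP = (V / 6.29)^(1/0.616) = (76/6.29)^1.623.
76/6.29 = 12.083; 12.083^1.623 ≈ 57.12 hPa.
P_c = 1008 − 57.12 = 950.88 ≈ 951 hPa.

951 hPa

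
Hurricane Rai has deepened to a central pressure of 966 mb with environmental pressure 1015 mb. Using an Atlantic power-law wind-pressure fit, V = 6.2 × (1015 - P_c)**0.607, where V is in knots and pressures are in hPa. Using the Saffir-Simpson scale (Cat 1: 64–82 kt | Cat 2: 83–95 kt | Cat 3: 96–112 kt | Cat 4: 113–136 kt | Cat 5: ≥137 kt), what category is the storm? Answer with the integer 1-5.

ΔP = 1015 − 966 = 49 mb.
V ≈ 6.2 × 49^0.607 = 6.2 × 10.62 ≈ 66 kt.
66 kt falls in the Category 1 band.

1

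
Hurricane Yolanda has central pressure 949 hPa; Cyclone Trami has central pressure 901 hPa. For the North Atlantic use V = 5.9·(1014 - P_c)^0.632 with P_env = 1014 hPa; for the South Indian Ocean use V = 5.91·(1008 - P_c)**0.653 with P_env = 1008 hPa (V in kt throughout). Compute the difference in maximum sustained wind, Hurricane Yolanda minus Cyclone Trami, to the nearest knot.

-42 kt

Hurricane Yolanda: ΔP = 65; V ≈ 5.9 × 65^0.632 ≈ 82.53 kt.
Cyclone Trami: ΔP = 107; V ≈ 5.91 × 107^0.653 ≈ 124.96 kt.
Difference ≈ 82.53 − 124.96 = -42.43 → -42 kt.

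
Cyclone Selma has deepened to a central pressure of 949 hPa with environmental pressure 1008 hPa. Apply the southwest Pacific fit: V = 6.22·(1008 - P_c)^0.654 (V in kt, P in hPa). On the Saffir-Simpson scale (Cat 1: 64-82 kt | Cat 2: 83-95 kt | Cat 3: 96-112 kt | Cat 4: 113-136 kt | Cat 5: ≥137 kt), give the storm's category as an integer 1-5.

2

ΔP = 1008 − 949 = 59 hPa.
V ≈ 6.22 × 59^0.654 = 6.22 × 14.39 ≈ 90 kt.
90 kt falls in the Category 2 band.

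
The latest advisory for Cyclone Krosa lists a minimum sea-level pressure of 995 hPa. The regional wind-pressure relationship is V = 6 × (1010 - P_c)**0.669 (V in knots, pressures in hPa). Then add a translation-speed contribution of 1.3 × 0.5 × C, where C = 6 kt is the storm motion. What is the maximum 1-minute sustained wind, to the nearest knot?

ΔP = 1010 − 995 = 15 hPa.
15^0.669 ≈ 6.121.
V ≈ 6 × 6.121 ≈ 36.7 kt.
Translation term: 1.3 × 0.5 × 6 = 3.9 kt.
Corrected V ≈ 40.6 kt → 41 kt.

41 kt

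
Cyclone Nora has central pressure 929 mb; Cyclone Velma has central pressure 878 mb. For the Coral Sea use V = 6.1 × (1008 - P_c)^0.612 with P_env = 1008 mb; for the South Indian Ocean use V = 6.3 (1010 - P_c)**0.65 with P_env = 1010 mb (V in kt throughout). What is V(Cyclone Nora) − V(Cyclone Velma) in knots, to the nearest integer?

Cyclone Nora: ΔP = 79; V ≈ 6.1 × 79^0.612 ≈ 88.45 kt.
Cyclone Velma: ΔP = 132; V ≈ 6.3 × 132^0.65 ≈ 150.56 kt.
Difference ≈ 88.45 − 150.56 = -62.11 → -62 kt.

-62 kt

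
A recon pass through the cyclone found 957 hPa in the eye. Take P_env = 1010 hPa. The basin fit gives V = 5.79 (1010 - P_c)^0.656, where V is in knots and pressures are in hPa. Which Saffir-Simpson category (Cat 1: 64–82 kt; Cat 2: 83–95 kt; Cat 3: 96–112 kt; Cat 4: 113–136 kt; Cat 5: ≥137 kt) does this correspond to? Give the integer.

1

ΔP = 1010 − 957 = 53 hPa.
V ≈ 5.79 × 53^0.656 = 5.79 × 13.52 ≈ 78 kt.
78 kt falls in the Category 1 band.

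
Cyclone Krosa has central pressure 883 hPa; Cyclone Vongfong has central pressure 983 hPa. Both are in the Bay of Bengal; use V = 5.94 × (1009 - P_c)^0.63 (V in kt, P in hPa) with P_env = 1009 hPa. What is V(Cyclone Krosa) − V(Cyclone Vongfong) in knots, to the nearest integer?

79 kt

Cyclone Krosa: ΔP = 126; V ≈ 5.94 × 126^0.63 ≈ 125.03 kt.
Cyclone Vongfong: ΔP = 26; V ≈ 5.94 × 26^0.63 ≈ 46.26 kt.
Difference ≈ 125.03 − 46.26 = 78.77 → 79 kt.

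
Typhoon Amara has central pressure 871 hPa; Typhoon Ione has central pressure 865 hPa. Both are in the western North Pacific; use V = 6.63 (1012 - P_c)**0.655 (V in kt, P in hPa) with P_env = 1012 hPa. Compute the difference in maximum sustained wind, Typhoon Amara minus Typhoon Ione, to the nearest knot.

-5 kt

Typhoon Amara: ΔP = 141; V ≈ 6.63 × 141^0.655 ≈ 169.53 kt.
Typhoon Ione: ΔP = 147; V ≈ 6.63 × 147^0.655 ≈ 174.22 kt.
Difference ≈ 169.53 − 174.22 = -4.69 → -5 kt.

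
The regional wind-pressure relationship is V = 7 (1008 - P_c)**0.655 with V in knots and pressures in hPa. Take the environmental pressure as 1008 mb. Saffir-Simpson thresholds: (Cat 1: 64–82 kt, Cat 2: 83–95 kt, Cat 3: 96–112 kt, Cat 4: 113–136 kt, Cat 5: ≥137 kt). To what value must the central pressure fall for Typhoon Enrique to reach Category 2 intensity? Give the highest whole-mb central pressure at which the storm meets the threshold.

964 mb

Category 2 begins at V = 83 kt.
Required ΔP = (83/7)^(1/0.655) = 11.857^1.527 ≈ 43.62 mb.
P_c ≤ 1008 − 43.62 = 964.38, so the highest integer P_c is 964 mb.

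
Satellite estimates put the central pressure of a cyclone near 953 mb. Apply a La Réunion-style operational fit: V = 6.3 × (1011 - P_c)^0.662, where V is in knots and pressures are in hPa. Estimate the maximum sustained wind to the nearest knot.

93 kt

ΔP = 1011 − 953 = 58 mb.
58^0.662 ≈ 14.702.
V ≈ 6.3 × 14.702 ≈ 92.6 kt.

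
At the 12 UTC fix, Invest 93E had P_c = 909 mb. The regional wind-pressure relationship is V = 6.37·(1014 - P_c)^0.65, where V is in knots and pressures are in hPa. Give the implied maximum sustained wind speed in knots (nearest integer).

131 kt

ΔP = 1014 − 909 = 105 mb.
105^0.65 ≈ 20.596.
V ≈ 6.37 × 20.596 ≈ 131.2 kt.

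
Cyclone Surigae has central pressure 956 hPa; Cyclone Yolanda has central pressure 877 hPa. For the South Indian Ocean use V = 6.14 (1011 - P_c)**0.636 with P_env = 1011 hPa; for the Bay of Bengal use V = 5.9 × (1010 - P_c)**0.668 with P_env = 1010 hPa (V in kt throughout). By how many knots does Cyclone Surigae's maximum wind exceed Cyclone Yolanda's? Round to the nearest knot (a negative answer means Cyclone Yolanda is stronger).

-76 kt

Cyclone Surigae: ΔP = 55; V ≈ 6.14 × 55^0.636 ≈ 78.53 kt.
Cyclone Yolanda: ΔP = 133; V ≈ 5.9 × 133^0.668 ≈ 154.73 kt.
Difference ≈ 78.53 − 154.73 = -76.20 → -76 kt.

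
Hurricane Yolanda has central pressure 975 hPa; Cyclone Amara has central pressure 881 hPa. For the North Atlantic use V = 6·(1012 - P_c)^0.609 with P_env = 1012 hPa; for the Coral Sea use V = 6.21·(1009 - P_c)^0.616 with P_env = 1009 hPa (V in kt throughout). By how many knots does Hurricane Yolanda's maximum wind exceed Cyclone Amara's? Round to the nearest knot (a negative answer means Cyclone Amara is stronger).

Hurricane Yolanda: ΔP = 37; V ≈ 6 × 37^0.609 ≈ 54.10 kt.
Cyclone Amara: ΔP = 128; V ≈ 6.21 × 128^0.616 ≈ 123.35 kt.
Difference ≈ 54.10 − 123.35 = -69.25 → -69 kt.

-69 kt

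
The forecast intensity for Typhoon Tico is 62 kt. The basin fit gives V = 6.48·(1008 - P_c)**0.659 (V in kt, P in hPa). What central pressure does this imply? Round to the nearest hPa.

977 hPa

ΔP = (V / 6.48)^(1/0.659) = (62/6.48)^1.517.
62/6.48 = 9.568; 9.568^1.517 ≈ 30.79 hPa.
P_c = 1008 − 30.79 = 977.21 ≈ 977 hPa.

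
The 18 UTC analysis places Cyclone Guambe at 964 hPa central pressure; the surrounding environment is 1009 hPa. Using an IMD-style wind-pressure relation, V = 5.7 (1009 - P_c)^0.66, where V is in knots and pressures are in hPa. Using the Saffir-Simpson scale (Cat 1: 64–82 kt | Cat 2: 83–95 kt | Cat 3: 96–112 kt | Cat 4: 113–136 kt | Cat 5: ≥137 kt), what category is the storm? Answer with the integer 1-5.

ΔP = 1009 − 964 = 45 hPa.
V ≈ 5.7 × 45^0.66 = 5.7 × 12.33 ≈ 70 kt.
70 kt falls in the Category 1 band.

1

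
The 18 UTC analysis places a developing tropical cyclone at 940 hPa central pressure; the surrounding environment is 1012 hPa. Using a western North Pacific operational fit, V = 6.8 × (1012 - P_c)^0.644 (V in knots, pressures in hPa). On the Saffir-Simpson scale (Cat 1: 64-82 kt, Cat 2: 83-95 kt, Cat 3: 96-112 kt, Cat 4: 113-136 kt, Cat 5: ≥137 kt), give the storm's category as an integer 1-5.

3

ΔP = 1012 − 940 = 72 hPa.
V ≈ 6.8 × 72^0.644 = 6.8 × 15.71 ≈ 107 kt.
107 kt falls in the Category 3 band.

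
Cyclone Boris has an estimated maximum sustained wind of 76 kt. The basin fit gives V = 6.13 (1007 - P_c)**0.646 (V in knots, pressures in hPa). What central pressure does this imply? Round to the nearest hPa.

ΔP = (V / 6.13)^(1/0.646) = (76/6.13)^1.548.
76/6.13 = 12.398; 12.398^1.548 ≈ 49.26 hPa.
P_c = 1007 − 49.26 = 957.74 ≈ 958 hPa.

958 hPa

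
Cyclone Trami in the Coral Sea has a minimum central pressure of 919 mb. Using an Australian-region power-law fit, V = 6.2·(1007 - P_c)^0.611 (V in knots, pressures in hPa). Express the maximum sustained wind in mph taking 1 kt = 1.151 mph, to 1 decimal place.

ΔP = 1007 − 919 = 88 mb.
V ≈ 6.2 × 88^0.611 = 6.2 × 15.420 ≈ 95.603 kt.
95.603 × 1.151 ≈ 110.04 mph → 110.0 mph.

110.0 mph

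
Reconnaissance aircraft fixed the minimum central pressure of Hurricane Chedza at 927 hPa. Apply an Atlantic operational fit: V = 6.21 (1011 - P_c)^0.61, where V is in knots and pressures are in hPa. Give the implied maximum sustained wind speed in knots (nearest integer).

ΔP = 1011 − 927 = 84 hPa.
84^0.61 ≈ 14.921.
V ≈ 6.21 × 14.921 ≈ 92.7 kt.

93 kt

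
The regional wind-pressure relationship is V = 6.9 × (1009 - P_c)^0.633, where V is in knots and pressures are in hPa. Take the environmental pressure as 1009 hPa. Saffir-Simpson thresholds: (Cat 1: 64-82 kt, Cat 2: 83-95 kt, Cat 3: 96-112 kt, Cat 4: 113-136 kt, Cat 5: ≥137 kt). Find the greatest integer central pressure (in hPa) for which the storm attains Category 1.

Category 1 begins at V = 64 kt.
Required ΔP = (64/6.9)^(1/0.633) = 9.275^1.580 ≈ 33.74 hPa.
P_c ≤ 1009 − 33.74 = 975.26, so the highest integer P_c is 975 hPa.

975 hPa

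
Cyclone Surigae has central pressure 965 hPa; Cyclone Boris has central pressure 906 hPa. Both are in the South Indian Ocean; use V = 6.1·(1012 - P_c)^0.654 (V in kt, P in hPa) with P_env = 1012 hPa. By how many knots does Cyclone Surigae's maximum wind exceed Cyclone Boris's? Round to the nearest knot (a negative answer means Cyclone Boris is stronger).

Cyclone Surigae: ΔP = 47; V ≈ 6.1 × 47^0.654 ≈ 75.66 kt.
Cyclone Boris: ΔP = 106; V ≈ 6.1 × 106^0.654 ≈ 128.79 kt.
Difference ≈ 75.66 − 128.79 = -53.13 → -53 kt.

-53 kt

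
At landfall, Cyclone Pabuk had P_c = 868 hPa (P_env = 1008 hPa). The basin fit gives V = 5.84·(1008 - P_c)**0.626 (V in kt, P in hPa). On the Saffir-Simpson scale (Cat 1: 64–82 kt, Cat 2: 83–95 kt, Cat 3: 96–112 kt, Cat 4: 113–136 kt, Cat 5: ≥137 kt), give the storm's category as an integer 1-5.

4

ΔP = 1008 − 868 = 140 hPa.
V ≈ 5.84 × 140^0.626 = 5.84 × 22.05 ≈ 129 kt.
129 kt falls in the Category 4 band.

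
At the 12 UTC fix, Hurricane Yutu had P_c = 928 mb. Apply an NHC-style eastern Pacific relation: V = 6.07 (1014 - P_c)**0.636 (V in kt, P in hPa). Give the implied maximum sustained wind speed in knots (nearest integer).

103 kt

ΔP = 1014 − 928 = 86 mb.
86^0.636 ≈ 16.996.
V ≈ 6.07 × 16.996 ≈ 103.2 kt.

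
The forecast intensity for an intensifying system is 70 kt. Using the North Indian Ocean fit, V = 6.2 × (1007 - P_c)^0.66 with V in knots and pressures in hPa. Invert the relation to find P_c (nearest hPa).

ΔP = (V / 6.2)^(1/0.66) = (70/6.2)^1.515.
70/6.2 = 11.290; 11.290^1.515 ≈ 39.36 hPa.
P_c = 1007 − 39.36 = 967.64 ≈ 968 hPa.

968 hPa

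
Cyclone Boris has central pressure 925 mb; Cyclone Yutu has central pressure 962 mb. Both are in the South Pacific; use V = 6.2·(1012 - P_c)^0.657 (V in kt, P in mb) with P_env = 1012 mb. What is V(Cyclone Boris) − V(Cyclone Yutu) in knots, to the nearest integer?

36 kt

Cyclone Boris: ΔP = 87; V ≈ 6.2 × 87^0.657 ≈ 116.59 kt.
Cyclone Yutu: ΔP = 50; V ≈ 6.2 × 50^0.657 ≈ 81.02 kt.
Difference ≈ 116.59 − 81.02 = 35.57 → 36 kt.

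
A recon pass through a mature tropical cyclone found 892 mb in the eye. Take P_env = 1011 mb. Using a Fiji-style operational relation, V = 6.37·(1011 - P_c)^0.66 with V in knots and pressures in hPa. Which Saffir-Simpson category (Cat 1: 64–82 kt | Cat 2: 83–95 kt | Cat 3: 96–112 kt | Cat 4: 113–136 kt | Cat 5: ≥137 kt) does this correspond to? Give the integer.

5

ΔP = 1011 − 892 = 119 mb.
V ≈ 6.37 × 119^0.66 = 6.37 × 23.43 ≈ 149 kt.
149 kt falls in the Category 5 band.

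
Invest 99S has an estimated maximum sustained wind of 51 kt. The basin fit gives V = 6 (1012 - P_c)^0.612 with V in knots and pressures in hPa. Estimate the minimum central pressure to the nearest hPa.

979 hPa

ΔP = (V / 6)^(1/0.612) = (51/6)^1.634.
51/6 = 8.500; 8.500^1.634 ≈ 33.01 hPa.
P_c = 1012 − 33.01 = 978.99 ≈ 979 hPa.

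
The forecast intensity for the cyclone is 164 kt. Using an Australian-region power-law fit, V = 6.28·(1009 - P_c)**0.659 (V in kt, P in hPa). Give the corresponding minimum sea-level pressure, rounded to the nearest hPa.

ΔP = (V / 6.28)^(1/0.659) = (164/6.28)^1.517.
164/6.28 = 26.115; 26.115^1.517 ≈ 141.27 hPa.
P_c = 1009 − 141.27 = 867.73 ≈ 868 hPa.

868 hPa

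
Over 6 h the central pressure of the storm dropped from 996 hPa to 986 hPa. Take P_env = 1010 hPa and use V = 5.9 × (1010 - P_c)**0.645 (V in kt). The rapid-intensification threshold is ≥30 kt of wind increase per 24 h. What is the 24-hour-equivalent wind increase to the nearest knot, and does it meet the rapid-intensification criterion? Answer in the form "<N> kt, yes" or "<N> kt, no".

V₁: ΔP = 14, V ≈ 5.9 × 14^0.645 ≈ 32.37 kt.
V₂: ΔP = 24, V ≈ 5.9 × 24^0.645 ≈ 45.82 kt.
ΔV over 6 h = 13.45 kt → 24 h equivalent = 13.45 × 24/6 ≈ 53.80 kt.
54 kt ≥ 30 kt ⇒ rapid intensification.

54 kt, yes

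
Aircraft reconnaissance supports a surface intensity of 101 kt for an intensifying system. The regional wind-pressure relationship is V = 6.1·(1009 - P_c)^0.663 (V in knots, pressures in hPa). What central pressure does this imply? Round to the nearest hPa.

ΔP = (V / 6.1)^(1/0.663) = (101/6.1)^1.508.
101/6.1 = 16.557; 16.557^1.508 ≈ 68.96 hPa.
P_c = 1009 − 68.96 = 940.04 ≈ 940 hPa.

940 hPa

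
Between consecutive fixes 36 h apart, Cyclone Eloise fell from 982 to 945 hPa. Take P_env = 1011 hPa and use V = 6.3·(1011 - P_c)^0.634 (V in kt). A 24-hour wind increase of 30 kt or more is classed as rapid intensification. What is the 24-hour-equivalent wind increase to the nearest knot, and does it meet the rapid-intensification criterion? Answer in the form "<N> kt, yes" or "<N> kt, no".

V₁: ΔP = 29, V ≈ 6.3 × 29^0.634 ≈ 53.27 kt.
V₂: ΔP = 66, V ≈ 6.3 × 66^0.634 ≈ 89.73 kt.
ΔV over 36 h = 36.46 kt → 24 h equivalent = 36.46 × 24/36 ≈ 24.31 kt.
24 kt < 30 kt ⇒ not rapid intensification.

24 kt, no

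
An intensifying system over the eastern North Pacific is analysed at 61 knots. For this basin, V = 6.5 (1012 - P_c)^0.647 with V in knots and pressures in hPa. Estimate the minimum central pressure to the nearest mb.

980 mb

ΔP = (V / 6.5)^(1/0.647) = (61/6.5)^1.546.
61/6.5 = 9.385; 9.385^1.546 ≈ 31.84 mb.
P_c = 1012 − 31.84 = 980.16 ≈ 980 mb.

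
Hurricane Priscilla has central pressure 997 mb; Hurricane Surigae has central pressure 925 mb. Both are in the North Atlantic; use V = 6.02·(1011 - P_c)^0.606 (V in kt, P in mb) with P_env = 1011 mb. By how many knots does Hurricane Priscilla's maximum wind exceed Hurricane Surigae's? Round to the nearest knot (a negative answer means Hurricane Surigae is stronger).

Hurricane Priscilla: ΔP = 14; V ≈ 6.02 × 14^0.606 ≈ 29.80 kt.
Hurricane Surigae: ΔP = 86; V ≈ 6.02 × 86^0.606 ≈ 89.52 kt.
Difference ≈ 29.80 − 89.52 = -59.72 → -60 kt.

-60 kt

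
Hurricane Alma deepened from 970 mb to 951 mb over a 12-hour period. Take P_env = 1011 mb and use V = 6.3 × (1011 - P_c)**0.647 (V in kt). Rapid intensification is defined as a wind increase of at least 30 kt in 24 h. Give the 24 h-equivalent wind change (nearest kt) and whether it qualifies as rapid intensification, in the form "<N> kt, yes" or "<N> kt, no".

39 kt, yes

V₁: ΔP = 41, V ≈ 6.3 × 41^0.647 ≈ 69.63 kt.
V₂: ΔP = 60, V ≈ 6.3 × 60^0.647 ≈ 89.08 kt.
ΔV over 12 h = 19.45 kt → 24 h equivalent = 19.45 × 24/12 ≈ 38.90 kt.
39 kt ≥ 30 kt ⇒ rapid intensification.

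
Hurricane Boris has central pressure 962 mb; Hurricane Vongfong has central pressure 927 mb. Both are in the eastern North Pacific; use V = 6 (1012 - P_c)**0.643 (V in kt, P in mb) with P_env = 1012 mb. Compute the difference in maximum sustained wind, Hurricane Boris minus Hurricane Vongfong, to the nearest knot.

-30 kt

Hurricane Boris: ΔP = 50; V ≈ 6 × 50^0.643 ≈ 74.23 kt.
Hurricane Vongfong: ΔP = 85; V ≈ 6 × 85^0.643 ≈ 104.42 kt.
Difference ≈ 74.23 − 104.42 = -30.19 → -30 kt.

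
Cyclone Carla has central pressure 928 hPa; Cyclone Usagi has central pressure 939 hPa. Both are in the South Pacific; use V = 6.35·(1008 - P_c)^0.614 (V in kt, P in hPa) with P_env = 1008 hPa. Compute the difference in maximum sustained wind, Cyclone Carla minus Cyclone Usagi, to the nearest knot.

Cyclone Carla: ΔP = 80; V ≈ 6.35 × 80^0.614 ≈ 93.60 kt.
Cyclone Usagi: ΔP = 69; V ≈ 6.35 × 69^0.614 ≈ 85.47 kt.
Difference ≈ 93.60 − 85.47 = 8.13 → 8 kt.

8 kt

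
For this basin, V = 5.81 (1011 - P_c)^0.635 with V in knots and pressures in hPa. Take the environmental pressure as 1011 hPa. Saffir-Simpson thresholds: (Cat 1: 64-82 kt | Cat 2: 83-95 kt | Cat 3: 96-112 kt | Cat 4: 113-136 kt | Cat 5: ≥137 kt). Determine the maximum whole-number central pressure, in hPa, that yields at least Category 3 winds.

928 hPa

Category 3 begins at V = 96 kt.
Required ΔP = (96/5.81)^(1/0.635) = 16.523^1.575 ≈ 82.84 hPa.
P_c ≤ 1011 − 82.84 = 928.16, so the highest integer P_c is 928 hPa.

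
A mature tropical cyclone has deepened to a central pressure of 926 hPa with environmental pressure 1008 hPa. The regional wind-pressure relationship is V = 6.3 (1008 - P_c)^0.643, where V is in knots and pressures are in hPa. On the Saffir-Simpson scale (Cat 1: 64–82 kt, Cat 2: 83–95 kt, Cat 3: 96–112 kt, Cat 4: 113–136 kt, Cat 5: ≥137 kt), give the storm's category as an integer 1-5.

3

ΔP = 1008 − 926 = 82 hPa.
V ≈ 6.3 × 82^0.643 = 6.3 × 17.01 ≈ 107 kt.
107 kt falls in the Category 3 band.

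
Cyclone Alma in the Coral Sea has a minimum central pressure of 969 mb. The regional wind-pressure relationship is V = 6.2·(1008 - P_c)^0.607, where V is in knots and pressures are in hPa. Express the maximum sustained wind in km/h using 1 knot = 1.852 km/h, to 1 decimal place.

ΔP = 1008 − 969 = 39 mb.
V ≈ 6.2 × 39^0.607 = 6.2 × 9.242 ≈ 57.302 kt.
57.302 × 1.852 ≈ 106.12 km/h → 106.1 km/h.

106.1 km/h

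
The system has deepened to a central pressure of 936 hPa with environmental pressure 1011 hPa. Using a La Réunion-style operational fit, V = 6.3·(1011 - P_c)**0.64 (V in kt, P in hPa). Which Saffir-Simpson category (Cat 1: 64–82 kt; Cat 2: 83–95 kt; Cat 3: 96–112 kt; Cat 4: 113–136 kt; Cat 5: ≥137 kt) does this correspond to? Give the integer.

ΔP = 1011 − 936 = 75 hPa.
V ≈ 6.3 × 75^0.64 = 6.3 × 15.85 ≈ 100 kt.
100 kt falls in the Category 3 band.

3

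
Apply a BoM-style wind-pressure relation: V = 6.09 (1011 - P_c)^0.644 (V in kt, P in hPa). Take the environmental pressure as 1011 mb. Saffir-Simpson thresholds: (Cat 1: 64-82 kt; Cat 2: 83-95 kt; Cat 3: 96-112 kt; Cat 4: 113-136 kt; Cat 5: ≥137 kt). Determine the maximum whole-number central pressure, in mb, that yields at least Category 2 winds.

953 mb

Category 2 begins at V = 83 kt.
Required ΔP = (83/6.09)^(1/0.644) = 13.629^1.553 ≈ 57.75 mb.
P_c ≤ 1011 − 57.75 = 953.25, so the highest integer P_c is 953 mb.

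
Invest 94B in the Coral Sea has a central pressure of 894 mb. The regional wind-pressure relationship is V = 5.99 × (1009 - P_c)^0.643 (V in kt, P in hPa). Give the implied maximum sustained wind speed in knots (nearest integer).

127 kt

ΔP = 1009 − 894 = 115 mb.
115^0.643 ≈ 21.136.
V ≈ 5.99 × 21.136 ≈ 126.6 kt.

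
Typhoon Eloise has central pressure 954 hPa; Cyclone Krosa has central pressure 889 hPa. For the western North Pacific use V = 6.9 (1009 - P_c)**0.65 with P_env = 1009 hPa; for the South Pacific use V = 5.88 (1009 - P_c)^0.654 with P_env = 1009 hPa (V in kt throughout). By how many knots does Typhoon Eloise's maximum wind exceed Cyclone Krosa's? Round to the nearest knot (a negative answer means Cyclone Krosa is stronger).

Typhoon Eloise: ΔP = 55; V ≈ 6.9 × 55^0.65 ≈ 93.34 kt.
Cyclone Krosa: ΔP = 120; V ≈ 5.88 × 120^0.654 ≈ 134.64 kt.
Difference ≈ 93.34 − 134.64 = -41.30 → -41 kt.

-41 kt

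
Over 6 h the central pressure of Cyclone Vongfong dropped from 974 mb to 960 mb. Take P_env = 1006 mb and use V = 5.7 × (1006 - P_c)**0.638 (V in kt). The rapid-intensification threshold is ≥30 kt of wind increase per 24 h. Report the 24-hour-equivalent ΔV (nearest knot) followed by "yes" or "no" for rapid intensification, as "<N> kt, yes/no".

54 kt, yes

V₁: ΔP = 32, V ≈ 5.7 × 32^0.638 ≈ 52.02 kt.
V₂: ΔP = 46, V ≈ 5.7 × 46^0.638 ≈ 65.57 kt.
ΔV over 6 h = 13.55 kt → 24 h equivalent = 13.55 × 24/6 ≈ 54.20 kt.
54 kt ≥ 30 kt ⇒ rapid intensification.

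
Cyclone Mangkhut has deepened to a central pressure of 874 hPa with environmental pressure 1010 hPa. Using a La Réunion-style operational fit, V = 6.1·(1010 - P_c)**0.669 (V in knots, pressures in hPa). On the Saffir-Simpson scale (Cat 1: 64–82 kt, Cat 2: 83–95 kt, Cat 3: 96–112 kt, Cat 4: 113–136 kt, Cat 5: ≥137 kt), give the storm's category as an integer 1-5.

ΔP = 1010 − 874 = 136 hPa.
V ≈ 6.1 × 136^0.669 = 6.1 × 26.75 ≈ 163 kt.
163 kt falls in the Category 5 band.

5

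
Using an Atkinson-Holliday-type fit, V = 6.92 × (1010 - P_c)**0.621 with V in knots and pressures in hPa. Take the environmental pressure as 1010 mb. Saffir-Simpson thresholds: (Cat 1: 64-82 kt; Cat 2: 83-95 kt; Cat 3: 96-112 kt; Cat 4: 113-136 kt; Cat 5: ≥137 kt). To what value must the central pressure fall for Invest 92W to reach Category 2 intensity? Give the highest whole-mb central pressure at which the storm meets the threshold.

955 mb

Category 2 begins at V = 83 kt.
Required ΔP = (83/6.92)^(1/0.621) = 11.994^1.610 ≈ 54.64 mb.
P_c ≤ 1010 − 54.64 = 955.36, so the highest integer P_c is 955 mb.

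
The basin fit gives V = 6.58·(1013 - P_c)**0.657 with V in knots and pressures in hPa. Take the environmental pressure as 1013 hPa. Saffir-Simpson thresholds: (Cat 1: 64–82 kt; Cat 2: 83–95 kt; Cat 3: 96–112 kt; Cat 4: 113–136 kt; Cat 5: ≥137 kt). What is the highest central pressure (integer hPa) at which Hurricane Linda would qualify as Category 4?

937 hPa

Category 4 begins at V = 113 kt.
Required ΔP = (113/6.58)^(1/0.657) = 17.173^1.522 ≈ 75.78 hPa.
P_c ≤ 1013 − 75.78 = 937.22, so the highest integer P_c is 937 hPa.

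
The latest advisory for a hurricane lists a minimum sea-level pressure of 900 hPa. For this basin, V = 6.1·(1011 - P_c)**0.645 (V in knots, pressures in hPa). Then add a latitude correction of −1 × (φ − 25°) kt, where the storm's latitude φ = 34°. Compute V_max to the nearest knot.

ΔP = 1011 − 900 = 111 hPa.
111^0.645 ≈ 20.856.
V ≈ 6.1 × 20.856 ≈ 127.2 kt.
Latitude correction: −1 × (34 − 25) = -9 kt.
Corrected V ≈ 118.2 kt → 118 kt.

118 kt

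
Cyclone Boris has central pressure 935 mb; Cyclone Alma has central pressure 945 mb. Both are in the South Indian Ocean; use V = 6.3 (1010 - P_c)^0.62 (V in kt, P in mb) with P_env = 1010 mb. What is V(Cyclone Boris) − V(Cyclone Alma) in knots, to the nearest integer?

8 kt

Cyclone Boris: ΔP = 75; V ≈ 6.3 × 75^0.62 ≈ 91.60 kt.
Cyclone Alma: ΔP = 65; V ≈ 6.3 × 65^0.62 ≈ 83.82 kt.
Difference ≈ 91.60 − 83.82 = 7.78 → 8 kt.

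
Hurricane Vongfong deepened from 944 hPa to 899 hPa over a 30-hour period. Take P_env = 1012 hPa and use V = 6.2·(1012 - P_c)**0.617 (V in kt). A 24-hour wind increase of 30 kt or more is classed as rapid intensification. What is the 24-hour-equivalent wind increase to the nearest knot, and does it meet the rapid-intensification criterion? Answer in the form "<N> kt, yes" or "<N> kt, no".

25 kt, no

V₁: ΔP = 68, V ≈ 6.2 × 68^0.617 ≈ 83.76 kt.
V₂: ΔP = 113, V ≈ 6.2 × 113^0.617 ≈ 114.59 kt.
ΔV over 30 h = 30.83 kt → 24 h equivalent = 30.83 × 24/30 ≈ 24.66 kt.
25 kt < 30 kt ⇒ not rapid intensification.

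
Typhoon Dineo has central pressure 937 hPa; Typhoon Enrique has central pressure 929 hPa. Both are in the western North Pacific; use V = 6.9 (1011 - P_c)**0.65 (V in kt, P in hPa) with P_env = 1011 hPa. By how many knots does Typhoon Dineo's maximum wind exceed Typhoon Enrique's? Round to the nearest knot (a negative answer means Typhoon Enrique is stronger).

Typhoon Dineo: ΔP = 74; V ≈ 6.9 × 74^0.65 ≈ 113.20 kt.
Typhoon Enrique: ΔP = 82; V ≈ 6.9 × 82^0.65 ≈ 121.01 kt.
Difference ≈ 113.20 − 121.01 = -7.81 → -8 kt.

-8 kt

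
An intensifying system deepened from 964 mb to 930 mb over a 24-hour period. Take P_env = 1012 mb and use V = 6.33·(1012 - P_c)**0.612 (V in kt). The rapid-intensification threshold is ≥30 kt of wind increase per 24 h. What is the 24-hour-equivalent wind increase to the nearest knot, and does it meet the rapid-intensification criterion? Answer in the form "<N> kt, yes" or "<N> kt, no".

V₁: ΔP = 48, V ≈ 6.33 × 48^0.612 ≈ 67.66 kt.
V₂: ΔP = 82, V ≈ 6.33 × 82^0.612 ≈ 93.90 kt.
ΔV over 24 h = 26.24 kt → 24 h equivalent = 26.24 × 24/24 ≈ 26.24 kt.
26 kt < 30 kt ⇒ not rapid intensification.

26 kt, no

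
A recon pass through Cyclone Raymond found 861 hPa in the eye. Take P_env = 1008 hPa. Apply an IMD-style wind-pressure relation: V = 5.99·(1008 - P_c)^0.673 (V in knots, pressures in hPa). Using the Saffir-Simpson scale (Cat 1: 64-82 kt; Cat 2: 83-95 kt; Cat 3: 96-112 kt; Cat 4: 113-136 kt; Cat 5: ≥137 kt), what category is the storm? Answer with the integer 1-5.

5

ΔP = 1008 − 861 = 147 hPa.
V ≈ 5.99 × 147^0.673 = 5.99 × 28.75 ≈ 172 kt.
172 kt falls in the Category 5 band.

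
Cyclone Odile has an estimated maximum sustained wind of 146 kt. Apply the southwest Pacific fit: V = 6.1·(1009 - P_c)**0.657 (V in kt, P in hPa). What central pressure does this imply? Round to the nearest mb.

883 mb

ΔP = (V / 6.1)^(1/0.657) = (146/6.1)^1.522.
146/6.1 = 23.934; 23.934^1.522 ≈ 125.59 mb.
P_c = 1009 − 125.59 = 883.41 ≈ 883 mb.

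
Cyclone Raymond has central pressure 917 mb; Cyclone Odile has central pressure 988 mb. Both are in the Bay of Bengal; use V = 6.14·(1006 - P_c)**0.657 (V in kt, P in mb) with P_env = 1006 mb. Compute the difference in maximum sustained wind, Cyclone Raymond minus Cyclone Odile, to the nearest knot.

76 kt

Cyclone Raymond: ΔP = 89; V ≈ 6.14 × 89^0.657 ≈ 117.20 kt.
Cyclone Odile: ΔP = 18; V ≈ 6.14 × 18^0.657 ≈ 41.01 kt.
Difference ≈ 117.20 − 41.01 = 76.19 → 76 kt.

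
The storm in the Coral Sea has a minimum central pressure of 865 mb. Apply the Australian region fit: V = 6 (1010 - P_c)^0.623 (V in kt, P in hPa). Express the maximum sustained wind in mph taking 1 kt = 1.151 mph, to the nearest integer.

153 mph

ΔP = 1010 − 865 = 145 mb.
V ≈ 6 × 145^0.623 = 6 × 22.209 ≈ 133.255 kt.
133.255 × 1.151 ≈ 153.38 mph → 153 mph.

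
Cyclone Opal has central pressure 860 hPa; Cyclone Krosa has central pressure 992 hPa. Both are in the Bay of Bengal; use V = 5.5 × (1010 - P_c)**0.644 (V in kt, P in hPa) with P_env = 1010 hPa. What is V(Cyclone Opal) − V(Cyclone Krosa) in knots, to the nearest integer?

Cyclone Opal: ΔP = 150; V ≈ 5.5 × 150^0.644 ≈ 138.60 kt.
Cyclone Krosa: ΔP = 18; V ≈ 5.5 × 18^0.644 ≈ 35.38 kt.
Difference ≈ 138.60 − 35.38 = 103.22 → 103 kt.

103 kt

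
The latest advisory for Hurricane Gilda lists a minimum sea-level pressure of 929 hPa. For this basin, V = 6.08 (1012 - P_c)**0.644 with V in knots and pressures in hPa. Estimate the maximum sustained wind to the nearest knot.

105 kt

ΔP = 1012 − 929 = 83 hPa.
83^0.644 ≈ 17.214.
V ≈ 6.08 × 17.214 ≈ 104.7 kt.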